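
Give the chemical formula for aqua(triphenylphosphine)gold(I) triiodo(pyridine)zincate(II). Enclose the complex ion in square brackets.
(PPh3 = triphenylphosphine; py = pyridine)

[Au(H2O)(PPh3)][ZnI3(py)]

Cation [Au…]: ligand charges 0, Au(I) ⇒ ion charge 1+.
Anion [Zn…]: ligand charges -3, Zn(II) ⇒ ion charge 1−.
One 1+ cation balances one 1− anion.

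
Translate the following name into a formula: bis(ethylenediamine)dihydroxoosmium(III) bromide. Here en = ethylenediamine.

[Os(en)2(OH)2]Br

Ligands: 2 ethylenediamine (en, neutral), 2 hydroxo (OH, -1). Ligand charge sum = -2.
Charge balance with bromide (-1) requires 1 complex ion per 1 bromide.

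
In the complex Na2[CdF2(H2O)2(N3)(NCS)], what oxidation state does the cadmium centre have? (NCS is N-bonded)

2 sodium outside the brackets (+1 each) → the complex ion is 2−.
Ligand charges: 1×N3 = -1; 1×NCS = -1; 2×F = -2; 2×H2O neutral; sum -4.
Cd + (-4) = 2− ⇒ Cd is +2.

+2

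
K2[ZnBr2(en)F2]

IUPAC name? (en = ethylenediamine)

The 2 potassium counter-ions carry a total charge of +2, so each complex ion is 2−.
Ligand charges: 1×ethylenediamine (neutral), 2×fluoro (-1 each), 2×bromo (-1 each); total -4. So Zn + (-4) = 2−, giving Zn = +2.
Ligands are named alphabetically: bromo before ethylenediamine before fluoro.
The complex ion is anionic, so zinc takes the -ate form zincate(II).

potassium dibromo(ethylenediamine)difluorozincate(II)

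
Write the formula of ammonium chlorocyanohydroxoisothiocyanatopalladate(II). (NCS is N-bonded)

(NH4)2[PdCl(CN)(NCS)(OH)]

Ligands: 1 isothiocyanato (NCS, -1), 1 cyano (CN, -1), 1 hydroxo (OH, -1), 1 chloro (Cl, -1). Ligand charge sum = -4.
With Pd in oxidation state +2, the complex ion is [Pd...]^2−.
Charge balance with ammonium (+1) requires 1 complex ion per 2 ammonium.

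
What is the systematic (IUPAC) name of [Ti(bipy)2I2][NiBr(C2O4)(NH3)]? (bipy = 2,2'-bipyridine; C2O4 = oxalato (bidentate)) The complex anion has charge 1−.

The complex anion is given as 1−; its ligand charges sum to -3, so Ni = +2.
A 1:1 salt means the cation carries the equal and opposite charge, 1+.
Cation: ligand charges sum to -2; for the ion to be 1+, Ti = +3.

bis(2,2'-bipyridine)diiodotitanium(III) amminebromooxalatonickelate(II)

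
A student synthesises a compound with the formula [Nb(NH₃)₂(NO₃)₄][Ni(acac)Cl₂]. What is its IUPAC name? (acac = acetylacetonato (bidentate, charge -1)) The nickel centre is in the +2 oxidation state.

diamminetetranitratoniobium(V) (acetylacetonato)dichloronickelate(II)

Both ions are complex: the cation is named first with the plain metal name, the anion second with the -ate form; each ion's ligands are alphabetised independently.
Ni is given as +2; the anion's ligand charges sum to -3, so the complex anion is 1−.
A 1:1 salt means the cation carries the equal and opposite charge, 1+.
Cation: ligand charges sum to -4; for the ion to be 1+, Nb = +5.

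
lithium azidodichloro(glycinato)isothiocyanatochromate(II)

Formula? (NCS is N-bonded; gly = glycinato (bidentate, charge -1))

Ligands: 1 isothiocyanato (NCS, -1), 1 azido (N3, -1), 1 glycinato (gly, -1), 2 chloro (Cl, -1). Ligand charge sum = -5.
With Cr in oxidation state +2, the complex ion is [Cr...]^3−.
Charge balance with lithium (+1) requires 1 complex ion per 3 lithium.

Li3[CrCl2(gly)(N3)(NCS)]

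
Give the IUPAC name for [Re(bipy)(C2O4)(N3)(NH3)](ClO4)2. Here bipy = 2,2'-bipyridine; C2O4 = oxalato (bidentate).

ammineazido(2,2'-bipyridine)oxalatorhenium(V) perchlorate

The 2 perchlorate counter-ions carry a total charge of -2, so each complex ion is 2+.
Ligand charges: 1×azido (-1 each), 1×ammine (neutral), 1×2,2'-bipyridine (neutral), 1×oxalato (-2 each); total -3. So Re + (-3) = 2+, giving Re = +5.
Ligands are named alphabetically: ammine before azido before bipyridine before oxalato.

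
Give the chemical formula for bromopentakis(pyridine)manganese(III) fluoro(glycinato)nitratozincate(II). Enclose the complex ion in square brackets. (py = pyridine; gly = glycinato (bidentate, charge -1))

[MnBr(py)5][ZnF(gly)(NO3)]2

Cation [Mn…]: ligand charges -1, Mn(III) ⇒ ion charge 2+.
Anion [Zn…]: ligand charges -3, Zn(II) ⇒ ion charge 1−.
One 2+ cation requires 2 of the 1− anion.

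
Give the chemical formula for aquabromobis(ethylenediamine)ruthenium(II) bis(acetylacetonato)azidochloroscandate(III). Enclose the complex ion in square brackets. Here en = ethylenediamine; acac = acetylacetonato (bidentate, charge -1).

[RuBr(en)2(H2O)][Sc(acac)2Cl(N3)]

Cation [Ru…]: ligand charges -1, Ru(II) ⇒ ion charge 1+.
Anion [Sc…]: ligand charges -4, Sc(III) ⇒ ion charge 1−.
One 1+ cation balances one 1− anion.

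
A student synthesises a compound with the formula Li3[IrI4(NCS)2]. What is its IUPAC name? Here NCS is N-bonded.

lithium tetraiododiisothiocyanatoiridate(III)

The 3 lithium counter-ions carry a total charge of +3, so each complex ion is 3−.
Ligand charges: 2×isothiocyanato (-1 each), 4×iodo (-1 each); total -6. So Ir + (-6) = 3−, giving Ir = +3.
Ligands are named alphabetically: iodo before isothiocyanato.
The complex ion is anionic, so iridium takes the -ate form iridate(III).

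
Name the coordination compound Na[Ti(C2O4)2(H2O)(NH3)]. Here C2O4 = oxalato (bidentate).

sodium ammineaquadioxalatotitanate(III)

The 1 sodium counter-ion carries a total charge of +1, so each complex ion is 1−.
Ligand charges: 1×aqua (neutral), 2×oxalato (-2 each), 1×ammine (neutral); total -4. So Ti + (-4) = 1−, giving Ti = +3.
Ligands are named alphabetically: ammine before aqua before oxalato.
The complex ion is anionic, so titanium takes the -ate form titanate(III).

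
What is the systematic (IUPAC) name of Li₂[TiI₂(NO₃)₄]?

The 2 lithium counter-ions carry a total charge of +2, so each complex ion is 2−.
Ligand charges: 2×iodo (-1 each), 4×nitrato (-1 each); total -6. So Ti + (-6) = 2−, giving Ti = +4.
The complex ion is anionic, so titanium takes the -ate form titanate(IV).

lithium diiodotetranitratotitanate(IV)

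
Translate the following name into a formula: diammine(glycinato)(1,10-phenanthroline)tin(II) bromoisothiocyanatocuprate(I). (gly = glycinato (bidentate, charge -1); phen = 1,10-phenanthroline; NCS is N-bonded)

Cation [Sn…]: ligand charges -1, Sn(II) ⇒ ion charge 1+.
Anion [Cu…]: ligand charges -2, Cu(I) ⇒ ion charge 1−.
One 1+ cation balances one 1− anion.

[Sn(gly)(NH3)2(phen)][CuBr(NCS)]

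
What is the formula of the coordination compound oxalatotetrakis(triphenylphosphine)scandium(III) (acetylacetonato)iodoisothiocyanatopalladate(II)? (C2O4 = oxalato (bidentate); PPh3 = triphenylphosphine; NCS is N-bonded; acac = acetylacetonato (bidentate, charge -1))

Cation [Sc…]: ligand charges -2, Sc(III) ⇒ ion charge 1+.
Anion [Pd…]: ligand charges -3, Pd(II) ⇒ ion charge 1−.

[Sc(C2O4)(PPh3)4][Pd(acac)I(NCS)]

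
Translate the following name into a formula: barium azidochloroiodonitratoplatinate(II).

Ligands: 1 azido (N3, -1), 1 nitrato (NO3, -1), 1 chloro (Cl, -1), 1 iodo (I, -1). Ligand charge sum = -4.
Charge balance with barium (+2) requires 1 complex ion per 1 barium.

Ba[PtClI(N3)(NO3)]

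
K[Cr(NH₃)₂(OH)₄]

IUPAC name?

The 1 potassium counter-ion carries a total charge of +1, so each complex ion is 1−.
Ligand charges: 2×ammine (neutral), 4×hydroxo (-1 each); total -4. So Cr + (-4) = 1−, giving Cr = +3.
Ligands are named alphabetically: ammine before hydroxo.
The complex ion is anionic, so chromium takes the -ate form chromate(III).

potassium diamminetetrahydroxochromate(III)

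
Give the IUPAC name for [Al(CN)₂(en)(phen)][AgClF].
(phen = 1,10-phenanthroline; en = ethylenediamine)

dicyano(ethylenediamine)(1,10-phenanthroline)aluminium(III) chlorofluoroargentate(I)

Both ions are complex: the cation is named first with the plain metal name, the anion second with the -ate form; each ion's ligands are alphabetised independently.
Aluminium is always +3 in its complexes; the cation's ligand charges sum to -2, so the complex cation is 1+.
A 1:1 salt means the anion carries the equal and opposite charge, 1−.
Anion: ligand charges sum to -2; for the ion to be 1−, Ag = +1.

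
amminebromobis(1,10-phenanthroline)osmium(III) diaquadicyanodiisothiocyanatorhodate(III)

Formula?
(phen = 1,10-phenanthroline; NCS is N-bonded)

Cation [Os…]: ligand charges -1, Os(III) ⇒ ion charge 2+.
Anion [Rh…]: ligand charges -4, Rh(III) ⇒ ion charge 1−.
One 2+ cation requires 2 of the 1− anion.

[OsBr(NH3)(phen)2][Rh(CN)2(H2O)2(NCS)2]2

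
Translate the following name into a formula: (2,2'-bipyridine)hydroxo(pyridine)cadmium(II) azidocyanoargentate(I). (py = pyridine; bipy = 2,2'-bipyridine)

Cation [Cd…]: ligand charges -1, Cd(II) ⇒ ion charge 1+.
Anion [Ag…]: ligand charges -2, Ag(I) ⇒ ion charge 1−.
One 1+ cation balances one 1− anion.

[Cd(bipy)(OH)(py)][Ag(CN)(N3)]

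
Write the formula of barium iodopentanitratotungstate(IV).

Ba[WI(NO3)5]

Ligands: 5 nitrato (NO3, -1), 1 iodo (I, -1). Ligand charge sum = -6.
With W in oxidation state +4, the complex ion is [W...]^2−.
Charge balance with barium (+2) requires 1 complex ion per 1 barium.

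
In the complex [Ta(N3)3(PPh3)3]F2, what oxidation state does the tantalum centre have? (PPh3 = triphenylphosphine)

2 fluoride outside the brackets (-1 each) → the complex ion is 2+.
Ligand charges: 3×N3 = -3; 3×PPh3 neutral; sum -3.
Ta + (-3) = 2+ ⇒ Ta is +5.

+5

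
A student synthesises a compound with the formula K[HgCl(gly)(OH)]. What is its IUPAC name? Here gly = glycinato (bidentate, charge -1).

The 1 potassium counter-ion carries a total charge of +1, so each complex ion is 1−.
Ligand charges: 1×glycinato (-1 each), 1×chloro (-1 each), 1×hydroxo (-1 each); total -3. So Hg + (-3) = 1−, giving Hg = +2.
Ligands are named alphabetically: chloro before glycinato before hydroxo.
The complex ion is anionic, so mercury takes the -ate form mercurate(II).

potassium chloro(glycinato)hydroxomercurate(II)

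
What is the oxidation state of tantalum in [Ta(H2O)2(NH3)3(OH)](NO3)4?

4 nitrate outside the brackets (-1 each) → the complex ion is 4+.
Ligand charges: 3×NH3 neutral; 2×H2O neutral; 1×OH = -1; sum -1.
Ta + (-1) = 4+ ⇒ Ta is +5.

+5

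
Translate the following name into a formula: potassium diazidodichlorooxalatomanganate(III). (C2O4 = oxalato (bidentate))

K3[Mn(C2O4)Cl2(N3)2]

Ligands: 2 chloro (Cl, -1), 1 oxalato (C2O4, -2), 2 azido (N3, -1). Ligand charge sum = -6.
With Mn in oxidation state +3, the complex ion is [Mn...]^3−.
Charge balance with potassium (+1) requires 1 complex ion per 3 potassium.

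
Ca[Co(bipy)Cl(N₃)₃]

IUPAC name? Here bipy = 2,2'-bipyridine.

The 1 calcium counter-ion carries a total charge of +2, so each complex ion is 2−.
Ligand charges: 1×2,2'-bipyridine (neutral), 1×chloro (-1 each), 3×azido (-1 each); total -4. So Co + (-4) = 2−, giving Co = +2.
The complex ion is anionic, so cobalt takes the -ate form cobaltate(II).

calcium triazido(2,2'-bipyridine)chlorocobaltate(II)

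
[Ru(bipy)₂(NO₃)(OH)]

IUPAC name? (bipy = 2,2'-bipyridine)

There is no counter-ion, so the complex is neutral overall.
Ligand charges: 2×2,2'-bipyridine (neutral), 1×nitrato (-1 each), 1×hydroxo (-1 each); total -2. So Ru + (-2) = 0, giving Ru = +2.
Ligands are named alphabetically: bipyridine before hydroxo before nitrato.

bis(2,2'-bipyridine)hydroxonitratoruthenium(II)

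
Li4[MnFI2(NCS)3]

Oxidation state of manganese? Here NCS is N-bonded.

4 lithium outside the brackets (+1 each) → the complex ion is 4−.
Ligand charges: 1×F = -1; 3×NCS = -3; 2×I = -2; sum -6.
Mn + (-6) = 4− ⇒ Mn is +2.

+2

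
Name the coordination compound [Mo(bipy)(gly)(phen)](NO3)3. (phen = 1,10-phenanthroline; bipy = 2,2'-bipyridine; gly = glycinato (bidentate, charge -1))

The 3 nitrate counter-ions carry a total charge of -3, so each complex ion is 3+.
Ligand charges: 1×1,10-phenanthroline (neutral), 1×2,2'-bipyridine (neutral), 1×glycinato (-1 each); total -1. So Mo + (-1) = 3+, giving Mo = +4.
Ligands are named alphabetically: bipyridine before glycinato before phenanthroline.

(2,2'-bipyridine)(glycinato)(1,10-phenanthroline)molybdenum(IV) nitrate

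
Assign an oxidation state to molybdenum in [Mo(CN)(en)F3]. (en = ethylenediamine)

+4

No counter-ion: the bracketed complex is neutral.
Ligand charges: 3×F = -3; 1×CN = -1; 1×en neutral; sum -4.
Mo + (-4) = 0 ⇒ Mo is +4.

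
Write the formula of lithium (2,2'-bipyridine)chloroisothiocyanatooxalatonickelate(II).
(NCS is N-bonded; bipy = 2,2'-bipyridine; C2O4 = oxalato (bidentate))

Li2[Ni(bipy)(C2O4)Cl(NCS)]

Ligands: 1 isothiocyanato (NCS, -1), 1 2,2'-bipyridine (bipy, neutral), 1 oxalato (C2O4, -2), 1 chloro (Cl, -1). Ligand charge sum = -4.
With Ni in oxidation state +2, the complex ion is [Ni...]^2−.
Charge balance with lithium (+1) requires 1 complex ion per 2 lithium.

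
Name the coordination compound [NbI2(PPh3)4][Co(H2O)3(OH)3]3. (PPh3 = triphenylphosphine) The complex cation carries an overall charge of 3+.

Both ions are complex: the cation is named first with the plain metal name, the anion second with the -ate form; each ion's ligands are alphabetised independently.
The complex cation is given as 3+; its ligand charges sum to -2, so Nb = +5.
With 3 anions per cation, each anion must be 3/3 = 1−.
Anion: ligand charges sum to -3; for the ion to be 1−, Co = +2.

diiodotetrakis(triphenylphosphine)niobium(V) triaquatrihydroxocobaltate(II)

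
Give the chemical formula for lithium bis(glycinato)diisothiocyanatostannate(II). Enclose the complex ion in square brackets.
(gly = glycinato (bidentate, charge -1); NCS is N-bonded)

Ligands: 2 glycinato (gly, -1), 2 isothiocyanato (NCS, -1). Ligand charge sum = -4.
With Sn in oxidation state +2, the complex ion is [Sn...]^2−.
Charge balance with lithium (+1) requires 1 complex ion per 2 lithium.

Li2[Sn(gly)2(NCS)2]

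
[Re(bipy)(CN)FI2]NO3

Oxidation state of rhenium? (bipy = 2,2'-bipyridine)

1 nitrate outside the brackets (-1 each) → the complex ion is 1+.
Ligand charges: 1×CN = -1; 1×F = -1; 1×bipy neutral; 2×I = -2; sum -4.
Re + (-4) = 1+ ⇒ Re is +5.

+5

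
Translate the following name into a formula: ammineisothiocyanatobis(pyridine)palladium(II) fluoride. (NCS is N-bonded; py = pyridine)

[Pd(NCS)(NH3)(py)2]F

Ligands: 1 ammine (NH3, neutral), 1 isothiocyanato (NCS, -1), 2 pyridine (py, neutral). Ligand charge sum = -1.
With Pd in oxidation state +2, the complex ion is [Pd...]^1+.
Charge balance with fluoride (-1) requires 1 complex ion per 1 fluoride.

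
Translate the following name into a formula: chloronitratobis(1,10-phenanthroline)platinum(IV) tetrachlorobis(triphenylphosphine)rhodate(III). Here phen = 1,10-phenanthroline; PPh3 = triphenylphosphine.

[PtCl(NO3)(phen)2][RhCl4(PPh3)2]2

Cation [Pt…]: ligand charges -2, Pt(IV) ⇒ ion charge 2+.
Anion [Rh…]: ligand charges -4, Rh(III) ⇒ ion charge 1−.
One 2+ cation requires 2 of the 1− anion.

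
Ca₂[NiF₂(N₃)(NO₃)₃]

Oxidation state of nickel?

2 calcium outside the brackets (+2 each) → the complex ion is 4−.
Ligand charges: 2×F = -2; 1×N3 = -1; 3×NO3 = -3; sum -6.
Ni + (-6) = 4− ⇒ Ni is +2.

+2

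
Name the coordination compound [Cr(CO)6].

hexacarbonylchromium(0)

There is no counter-ion, so the complex is neutral overall.
Ligand charges: 6×carbonyl (neutral); total 0. So Cr + (0) = 0, giving Cr = 0.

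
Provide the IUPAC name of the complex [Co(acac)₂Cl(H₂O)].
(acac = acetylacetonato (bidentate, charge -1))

There is no counter-ion, so the complex is neutral overall.
Ligand charges: 1×aqua (neutral), 2×acetylacetonato (-1 each), 1×chloro (-1 each); total -3. So Co + (-3) = 0, giving Co = +3.
Ligands are named alphabetically: acetylacetonato before aqua before chloro.

bis(acetylacetonato)aquachlorocobalt(III)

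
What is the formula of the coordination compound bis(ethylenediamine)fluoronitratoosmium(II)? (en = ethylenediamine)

Ligands: 2 ethylenediamine (en, neutral), 1 fluoro (F, -1), 1 nitrato (NO3, -1). Ligand charge sum = -2.
With Os in oxidation state +2, the complex ion is [Os...].

[Os(en)2F(NO3)]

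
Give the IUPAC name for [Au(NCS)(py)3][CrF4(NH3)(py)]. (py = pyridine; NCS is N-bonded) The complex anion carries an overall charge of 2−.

isothiocyanatotris(pyridine)gold(III) amminetetrafluoro(pyridine)chromate(II)

The complex anion is given as 2−; its ligand charges sum to -4, so Cr = +2.
A 1:1 salt means the cation carries the equal and opposite charge, 2+.
Cation: ligand charges sum to -1; for the ion to be 2+, Au = +3.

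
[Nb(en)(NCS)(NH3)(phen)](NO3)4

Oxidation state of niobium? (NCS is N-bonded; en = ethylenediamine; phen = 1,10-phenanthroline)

4 nitrate outside the brackets (-1 each) → the complex ion is 4+.
Ligand charges: 1×NCS = -1; 1×en neutral; 1×phen neutral; 1×NH3 neutral; sum -1.
Nb + (-1) = 4+ ⇒ Nb is +5.

+5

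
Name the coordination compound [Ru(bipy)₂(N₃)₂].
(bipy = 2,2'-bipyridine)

There is no counter-ion, so the complex is neutral overall.
Ligand charges: 2×2,2'-bipyridine (neutral), 2×azido (-1 each); total -2. So Ru + (-2) = 0, giving Ru = +2.
Ligands are named alphabetically: azido before bipyridine.

diazidobis(2,2'-bipyridine)ruthenium(II)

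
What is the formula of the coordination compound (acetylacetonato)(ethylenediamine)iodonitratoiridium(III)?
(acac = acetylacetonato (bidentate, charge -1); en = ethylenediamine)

Ligands: 1 nitrato (NO3, -1), 1 iodo (I, -1), 1 acetylacetonato (acac, -1), 1 ethylenediamine (en, neutral). Ligand charge sum = -3.
With Ir in oxidation state +3, the complex ion is [Ir...].

[Ir(acac)(en)I(NO3)]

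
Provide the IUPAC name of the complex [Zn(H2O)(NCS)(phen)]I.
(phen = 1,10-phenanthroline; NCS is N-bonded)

aquaisothiocyanato(1,10-phenanthroline)zinc(II) iodide

The 1 iodide counter-ion carries a total charge of -1, so each complex ion is 1+.
Ligand charges: 1×1,10-phenanthroline (neutral), 1×isothiocyanato (-1 each), 1×aqua (neutral); total -1. So Zn + (-1) = 1+, giving Zn = +2.
Ligands are named alphabetically: aqua before isothiocyanato before phenanthroline.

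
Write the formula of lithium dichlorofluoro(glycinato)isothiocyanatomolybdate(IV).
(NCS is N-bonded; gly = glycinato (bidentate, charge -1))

Ligands: 1 fluoro (F, -1), 1 isothiocyanato (NCS, -1), 2 chloro (Cl, -1), 1 glycinato (gly, -1). Ligand charge sum = -5.
With Mo in oxidation state +4, the complex ion is [Mo...]^1−.
Charge balance with lithium (+1) requires 1 complex ion per 1 lithium.

Li[MoCl2F(gly)(NCS)]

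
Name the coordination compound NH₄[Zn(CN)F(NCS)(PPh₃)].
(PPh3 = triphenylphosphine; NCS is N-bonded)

ammonium cyanofluoroisothiocyanato(triphenylphosphine)zincate(II)

The 1 ammonium counter-ion carries a total charge of +1, so each complex ion is 1−.
Ligand charges: 1×fluoro (-1 each), 1×triphenylphosphine (neutral), 1×isothiocyanato (-1 each), 1×cyano (-1 each); total -3. So Zn + (-3) = 1−, giving Zn = +2.
The complex ion is anionic, so zinc takes the -ate form zincate(II).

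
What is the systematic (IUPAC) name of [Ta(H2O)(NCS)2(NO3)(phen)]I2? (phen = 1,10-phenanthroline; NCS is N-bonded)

aquadiisothiocyanatonitrato(1,10-phenanthroline)tantalum(V) iodide

The 2 iodide counter-ions carry a total charge of -2, so each complex ion is 2+.
Ligand charges: 1×nitrato (-1 each), 1×1,10-phenanthroline (neutral), 2×isothiocyanato (-1 each), 1×aqua (neutral); total -3. So Ta + (-3) = 2+, giving Ta = +5.
Ligands are named alphabetically: aqua before isothiocyanato before nitrato before phenanthroline.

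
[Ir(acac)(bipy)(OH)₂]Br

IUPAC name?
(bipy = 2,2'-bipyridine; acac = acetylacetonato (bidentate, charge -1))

The 1 bromide counter-ion carries a total charge of -1, so each complex ion is 1+.
Ligand charges: 1×2,2'-bipyridine (neutral), 2×hydroxo (-1 each), 1×acetylacetonato (-1 each); total -3. So Ir + (-3) = 1+, giving Ir = +4.
Ligands are named alphabetically: acetylacetonato before bipyridine before hydroxo.

(acetylacetonato)(2,2'-bipyridine)dihydroxoiridium(IV) bromide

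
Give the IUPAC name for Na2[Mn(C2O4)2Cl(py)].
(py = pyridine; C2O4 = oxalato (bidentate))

The 2 sodium counter-ions carry a total charge of +2, so each complex ion is 2−.
Ligand charges: 1×chloro (-1 each), 1×pyridine (neutral), 2×oxalato (-2 each); total -5. So Mn + (-5) = 2−, giving Mn = +3.
The complex ion is anionic, so manganese takes the -ate form manganate(III).

sodium chlorodioxalato(pyridine)manganate(III)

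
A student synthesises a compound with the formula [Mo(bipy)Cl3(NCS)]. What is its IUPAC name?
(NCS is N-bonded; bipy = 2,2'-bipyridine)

(2,2'-bipyridine)trichloroisothiocyanatomolybdenum(IV)

There is no counter-ion, so the complex is neutral overall.
Ligand charges: 1×isothiocyanato (-1 each), 1×2,2'-bipyridine (neutral), 3×chloro (-1 each); total -4. So Mo + (-4) = 0, giving Mo = +4.
Ligands are named alphabetically: bipyridine before chloro before isothiocyanato.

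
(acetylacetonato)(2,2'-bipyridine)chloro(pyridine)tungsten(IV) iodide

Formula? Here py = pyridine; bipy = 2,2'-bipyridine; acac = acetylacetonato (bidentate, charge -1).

Ligands: 1 chloro (Cl, -1), 1 pyridine (py, neutral), 1 2,2'-bipyridine (bipy, neutral), 1 acetylacetonato (acac, -1). Ligand charge sum = -2.
With W in oxidation state +4, the complex ion is [W...]^2+.
Charge balance with iodide (-1) requires 1 complex ion per 2 iodide.

[W(acac)(bipy)Cl(py)]I2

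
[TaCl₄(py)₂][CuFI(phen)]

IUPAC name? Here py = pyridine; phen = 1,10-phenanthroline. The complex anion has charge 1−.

tetrachlorobis(pyridine)tantalum(V) fluoroiodo(1,10-phenanthroline)cuprate(I)

Both ions are complex: the cation is named first with the plain metal name, the anion second with the -ate form; each ion's ligands are alphabetised independently.
The complex anion is given as 1−; its ligand charges sum to -2, so Cu = +1.
A 1:1 salt means the cation carries the equal and opposite charge, 1+.
Cation: ligand charges sum to -4; for the ion to be 1+, Ta = +5.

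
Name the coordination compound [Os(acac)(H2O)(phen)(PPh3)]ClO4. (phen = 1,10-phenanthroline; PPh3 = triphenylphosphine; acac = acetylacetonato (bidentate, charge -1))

(acetylacetonato)aqua(1,10-phenanthroline)(triphenylphosphine)osmium(II) perchlorate

The 1 perchlorate counter-ion carries a total charge of -1, so each complex ion is 1+.
Ligand charges: 1×1,10-phenanthroline (neutral), 1×aqua (neutral), 1×triphenylphosphine (neutral), 1×acetylacetonato (-1 each); total -1. So Os + (-1) = 1+, giving Os = +2.
Ligands are named alphabetically: acetylacetonato before aqua before phenanthroline before triphenylphosphine.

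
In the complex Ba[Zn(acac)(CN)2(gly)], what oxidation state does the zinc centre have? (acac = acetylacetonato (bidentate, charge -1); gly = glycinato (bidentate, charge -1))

1 barium outside the brackets (+2 each) → the complex ion is 2−.
Ligand charges: 1×acac = -1; 2×CN = -2; 1×gly = -1; sum -4.
Zn + (-4) = 2− ⇒ Zn is +2.

+2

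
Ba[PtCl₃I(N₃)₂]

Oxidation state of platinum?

+4

1 barium outside the brackets (+2 each) → the complex ion is 2−.
Ligand charges: 2×N3 = -2; 1×I = -1; 3×Cl = -3; sum -6.
Pt + (-6) = 2− ⇒ Pt is +4.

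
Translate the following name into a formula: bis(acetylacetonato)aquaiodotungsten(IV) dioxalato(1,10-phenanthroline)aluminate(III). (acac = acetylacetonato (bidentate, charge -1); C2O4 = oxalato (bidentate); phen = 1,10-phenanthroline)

Cation [W…]: ligand charges -3, W(IV) ⇒ ion charge 1+.
Anion [Al…]: ligand charges -4, Al(III) ⇒ ion charge 1−.
One 1+ cation balances one 1− anion.

[W(acac)2(H2O)I][Al(C2O4)2(phen)]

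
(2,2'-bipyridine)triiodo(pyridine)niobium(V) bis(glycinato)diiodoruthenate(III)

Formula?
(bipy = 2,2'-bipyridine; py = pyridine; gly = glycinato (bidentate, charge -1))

[Nb(bipy)I3(py)][Ru(gly)2I2]2

Cation [Nb…]: ligand charges -3, Nb(V) ⇒ ion charge 2+.
Anion [Ru…]: ligand charges -4, Ru(III) ⇒ ion charge 1−.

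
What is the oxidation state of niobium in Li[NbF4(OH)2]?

+5

1 lithium outside the brackets (+1 each) → the complex ion is 1−.
Ligand charges: 4×F = -4; 2×OH = -2; sum -6.
Nb + (-6) = 1− ⇒ Nb is +5.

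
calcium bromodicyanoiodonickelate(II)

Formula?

Ca[NiBr(CN)2I]

Ligands: 1 iodo (I, -1), 1 bromo (Br, -1), 2 cyano (CN, -1). Ligand charge sum = -4.
Charge balance with calcium (+2) requires 1 complex ion per 1 calcium.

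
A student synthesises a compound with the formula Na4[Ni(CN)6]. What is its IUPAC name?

sodium hexacyanonickelate(II)

The 4 sodium counter-ions carry a total charge of +4, so each complex ion is 4−.
Ligand charges: 6×cyano (-1 each); total -6. So Ni + (-6) = 4−, giving Ni = +2.
The complex ion is anionic, so nickel takes the -ate form nickelate(II).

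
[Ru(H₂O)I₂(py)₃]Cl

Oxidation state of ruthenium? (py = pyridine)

+3

1 chloride outside the brackets (-1 each) → the complex ion is 1+.
Ligand charges: 2×I = -2; 1×H2O neutral; 3×py neutral; sum -2.
Ru + (-2) = 1+ ⇒ Ru is +3.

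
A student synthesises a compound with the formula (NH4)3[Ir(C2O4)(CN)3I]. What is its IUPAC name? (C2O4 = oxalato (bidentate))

ammonium tricyanoiodooxalatoiridate(III)

The 3 ammonium counter-ions carry a total charge of +3, so each complex ion is 3−.
Ligand charges: 1×iodo (-1 each), 1×oxalato (-2 each), 3×cyano (-1 each); total -6. So Ir + (-6) = 3−, giving Ir = +3.
Ligands are named alphabetically: cyano before iodo before oxalato.
The complex ion is anionic, so iridium takes the -ate form iridate(III).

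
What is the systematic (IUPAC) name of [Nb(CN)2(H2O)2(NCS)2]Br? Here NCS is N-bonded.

diaquadicyanodiisothiocyanatoniobium(V) bromide

The 1 bromide counter-ion carries a total charge of -1, so each complex ion is 1+.
Ligand charges: 2×cyano (-1 each), 2×aqua (neutral), 2×isothiocyanato (-1 each); total -4. So Nb + (-4) = 1+, giving Nb = +5.
Ligands are named alphabetically: aqua before cyano before isothiocyanato.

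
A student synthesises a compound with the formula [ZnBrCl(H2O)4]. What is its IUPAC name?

There is no counter-ion, so the complex is neutral overall.
Ligand charges: 1×bromo (-1 each), 1×chloro (-1 each), 4×aqua (neutral); total -2. So Zn + (-2) = 0, giving Zn = +2.
Ligands are named alphabetically: aqua before bromo before chloro.

tetraaquabromochlorozinc(II)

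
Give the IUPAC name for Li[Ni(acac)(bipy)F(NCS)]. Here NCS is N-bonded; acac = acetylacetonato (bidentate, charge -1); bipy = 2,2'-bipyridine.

The 1 lithium counter-ion carries a total charge of +1, so each complex ion is 1−.
Ligand charges: 1×isothiocyanato (-1 each), 1×acetylacetonato (-1 each), 1×fluoro (-1 each), 1×2,2'-bipyridine (neutral); total -3. So Ni + (-3) = 1−, giving Ni = +2.
Ligands are named alphabetically: acetylacetonato before bipyridine before fluoro before isothiocyanato.
The complex ion is anionic, so nickel takes the -ate form nickelate(II).

lithium (acetylacetonato)(2,2'-bipyridine)fluoroisothiocyanatonickelate(II)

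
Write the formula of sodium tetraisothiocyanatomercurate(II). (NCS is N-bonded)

Ligands: 4 isothiocyanato (NCS, -1). Ligand charge sum = -4.
With Hg in oxidation state +2, the complex ion is [Hg...]^2−.
Charge balance with sodium (+1) requires 1 complex ion per 2 sodium.

Na2[Hg(NCS)4]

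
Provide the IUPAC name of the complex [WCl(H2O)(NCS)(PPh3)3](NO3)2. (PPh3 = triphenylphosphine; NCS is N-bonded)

The 2 nitrate counter-ions carry a total charge of -2, so each complex ion is 2+.
Ligand charges: 3×triphenylphosphine (neutral), 1×isothiocyanato (-1 each), 1×aqua (neutral), 1×chloro (-1 each); total -2. So W + (-2) = 2+, giving W = +4.
Ligands are named alphabetically: aqua before chloro before isothiocyanato before triphenylphosphine.

aquachloroisothiocyanatotris(triphenylphosphine)tungsten(IV) nitrate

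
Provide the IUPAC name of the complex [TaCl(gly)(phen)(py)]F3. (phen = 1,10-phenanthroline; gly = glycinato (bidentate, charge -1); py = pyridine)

chloro(glycinato)(1,10-phenanthroline)(pyridine)tantalum(V) fluoride

The 3 fluoride counter-ions carry a total charge of -3, so each complex ion is 3+.
Ligand charges: 1×1,10-phenanthroline (neutral), 1×chloro (-1 each), 1×glycinato (-1 each), 1×pyridine (neutral); total -2. So Ta + (-2) = 3+, giving Ta = +5.
Ligands are named alphabetically: chloro before glycinato before phenanthroline before pyridine.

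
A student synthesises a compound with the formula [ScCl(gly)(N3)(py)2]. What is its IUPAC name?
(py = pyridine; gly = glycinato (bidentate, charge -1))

azidochloro(glycinato)bis(pyridine)scandium(III)

There is no counter-ion, so the complex is neutral overall.
Ligand charges: 2×pyridine (neutral), 1×azido (-1 each), 1×glycinato (-1 each), 1×chloro (-1 each); total -3. So Sc + (-3) = 0, giving Sc = +3.
Ligands are named alphabetically: azido before chloro before glycinato before pyridine.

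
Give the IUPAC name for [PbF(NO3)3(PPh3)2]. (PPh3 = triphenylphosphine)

fluorotrinitratobis(triphenylphosphine)lead(IV)

There is no counter-ion, so the complex is neutral overall.
Ligand charges: 3×nitrato (-1 each), 2×triphenylphosphine (neutral), 1×fluoro (-1 each); total -4. So Pb + (-4) = 0, giving Pb = +4.
Ligands are named alphabetically: fluoro before nitrato before triphenylphosphine.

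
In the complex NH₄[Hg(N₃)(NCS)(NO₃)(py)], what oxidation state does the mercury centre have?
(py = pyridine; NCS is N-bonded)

+2

1 ammonium outside the brackets (+1 each) → the complex ion is 1−.
Ligand charges: 1×N3 = -1; 1×py neutral; 1×NCS = -1; 1×NO3 = -1; sum -3.
Hg + (-3) = 1− ⇒ Hg is +2.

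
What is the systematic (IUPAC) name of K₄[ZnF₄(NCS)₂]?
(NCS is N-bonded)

The 4 potassium counter-ions carry a total charge of +4, so each complex ion is 4−.
Ligand charges: 2×isothiocyanato (-1 each), 4×fluoro (-1 each); total -6. So Zn + (-6) = 4−, giving Zn = +2.
Ligands are named alphabetically: fluoro before isothiocyanato.
The complex ion is anionic, so zinc takes the -ate form zincate(II).

potassium tetrafluorodiisothiocyanatozincate(II)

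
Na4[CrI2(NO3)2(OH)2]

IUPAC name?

The 4 sodium counter-ions carry a total charge of +4, so each complex ion is 4−.
Ligand charges: 2×hydroxo (-1 each), 2×nitrato (-1 each), 2×iodo (-1 each); total -6. So Cr + (-6) = 4−, giving Cr = +2.
Ligands are named alphabetically: hydroxo before iodo before nitrato.
The complex ion is anionic, so chromium takes the -ate form chromate(II).

sodium dihydroxodiiododinitratochromate(II)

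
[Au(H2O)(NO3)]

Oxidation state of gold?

+1

No counter-ion: the bracketed complex is neutral.
Ligand charges: 1×NO3 = -1; 1×H2O neutral; sum -1.
Au + (-1) = 0 ⇒ Au is +1.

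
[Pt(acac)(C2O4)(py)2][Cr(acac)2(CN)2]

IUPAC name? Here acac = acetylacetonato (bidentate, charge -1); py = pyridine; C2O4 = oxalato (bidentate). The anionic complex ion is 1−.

Both ions are complex: the cation is named first with the plain metal name, the anion second with the -ate form; each ion's ligands are alphabetised independently.
The complex anion is given as 1−; its ligand charges sum to -4, so Cr = +3.
A 1:1 salt means the cation carries the equal and opposite charge, 1+.
Cation: ligand charges sum to -3; for the ion to be 1+, Pt = +4.

(acetylacetonato)oxalatobis(pyridine)platinum(IV) bis(acetylacetonato)dicyanochromate(III)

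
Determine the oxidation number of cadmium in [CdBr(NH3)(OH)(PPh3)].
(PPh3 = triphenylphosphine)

No counter-ion: the bracketed complex is neutral.
Ligand charges: 1×Br = -1; 1×PPh3 neutral; 1×NH3 neutral; 1×OH = -1; sum -2.
Cd + (-2) = 0 ⇒ Cd is +2.

+2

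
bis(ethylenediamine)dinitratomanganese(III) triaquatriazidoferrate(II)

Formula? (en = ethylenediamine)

[Mn(en)2(NO3)2][Fe(H2O)3(N3)3]

Cation [Mn…]: ligand charges -2, Mn(III) ⇒ ion charge 1+.
Anion [Fe…]: ligand charges -3, Fe(II) ⇒ ion charge 1−.
One 1+ cation balances one 1− anion.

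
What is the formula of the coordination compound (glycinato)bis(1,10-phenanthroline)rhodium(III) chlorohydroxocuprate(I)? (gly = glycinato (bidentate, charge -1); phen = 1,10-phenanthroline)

Cation [Rh…]: ligand charges -1, Rh(III) ⇒ ion charge 2+.
Anion [Cu…]: ligand charges -2, Cu(I) ⇒ ion charge 1−.
One 2+ cation requires 2 of the 1− anion.

[Rh(gly)(phen)2][CuCl(OH)]2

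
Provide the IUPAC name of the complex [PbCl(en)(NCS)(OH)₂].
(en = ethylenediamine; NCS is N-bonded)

There is no counter-ion, so the complex is neutral overall.
Ligand charges: 2×hydroxo (-1 each), 1×ethylenediamine (neutral), 1×isothiocyanato (-1 each), 1×chloro (-1 each); total -4. So Pb + (-4) = 0, giving Pb = +4.
Ligands are named alphabetically: chloro before ethylenediamine before hydroxo before isothiocyanato.

chloro(ethylenediamine)dihydroxoisothiocyanatolead(IV)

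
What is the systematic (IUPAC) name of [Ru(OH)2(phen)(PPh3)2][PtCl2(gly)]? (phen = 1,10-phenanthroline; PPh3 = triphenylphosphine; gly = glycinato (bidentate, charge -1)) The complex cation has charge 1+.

dihydroxo(1,10-phenanthroline)bis(triphenylphosphine)ruthenium(III) dichloro(glycinato)platinate(II)

The complex cation is given as 1+; its ligand charges sum to -2, so Ru = +3.
A 1:1 salt means the anion carries the equal and opposite charge, 1−.
Anion: ligand charges sum to -3; for the ion to be 1−, Pt = +2.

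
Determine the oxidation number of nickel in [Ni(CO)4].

No counter-ion: the bracketed complex is neutral.
Ligand charges: 4×CO neutral; sum 0.
Ni + (0) = 0 ⇒ Ni is 0.

0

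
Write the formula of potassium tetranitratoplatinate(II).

Ligands: 4 nitrato (NO3, -1). Ligand charge sum = -4.
With Pt in oxidation state +2, the complex ion is [Pt...]^2−.
Charge balance with potassium (+1) requires 1 complex ion per 2 potassium.

K2[Pt(NO3)4]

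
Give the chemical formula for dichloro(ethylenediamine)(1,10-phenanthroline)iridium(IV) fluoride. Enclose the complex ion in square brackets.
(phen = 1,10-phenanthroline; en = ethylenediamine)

Ligands: 1 1,10-phenanthroline (phen, neutral), 2 chloro (Cl, -1), 1 ethylenediamine (en, neutral). Ligand charge sum = -2.
With Ir in oxidation state +4, the complex ion is [Ir...]^2+.
Charge balance with fluoride (-1) requires 1 complex ion per 2 fluoride.

[IrCl2(en)(phen)]F2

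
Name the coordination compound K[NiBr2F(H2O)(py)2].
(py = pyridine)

potassium aquadibromofluorobis(pyridine)nickelate(II)

The 1 potassium counter-ion carries a total charge of +1, so each complex ion is 1−.
Ligand charges: 2×pyridine (neutral), 1×aqua (neutral), 1×fluoro (-1 each), 2×bromo (-1 each); total -3. So Ni + (-3) = 1−, giving Ni = +2.
Ligands are named alphabetically: aqua before bromo before fluoro before pyridine.
The complex ion is anionic, so nickel takes the -ate form nickelate(II).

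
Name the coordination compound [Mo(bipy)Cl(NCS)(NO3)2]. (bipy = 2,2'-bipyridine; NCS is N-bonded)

There is no counter-ion, so the complex is neutral overall.
Ligand charges: 1×2,2'-bipyridine (neutral), 1×isothiocyanato (-1 each), 2×nitrato (-1 each), 1×chloro (-1 each); total -4. So Mo + (-4) = 0, giving Mo = +4.
Ligands are named alphabetically: bipyridine before chloro before isothiocyanato before nitrato.

(2,2'-bipyridine)chloroisothiocyanatodinitratomolybdenum(IV)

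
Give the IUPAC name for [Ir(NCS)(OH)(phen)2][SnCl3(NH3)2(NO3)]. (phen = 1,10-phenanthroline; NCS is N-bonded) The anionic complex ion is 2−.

Both ions are complex: the cation is named first with the plain metal name, the anion second with the -ate form; each ion's ligands are alphabetised independently.
The complex anion is given as 2−; its ligand charges sum to -4, so Sn = +2.
A 1:1 salt means the cation carries the equal and opposite charge, 2+.
Cation: ligand charges sum to -2; for the ion to be 2+, Ir = +4.

hydroxoisothiocyanatobis(1,10-phenanthroline)iridium(IV) diamminetrichloronitratostannate(II)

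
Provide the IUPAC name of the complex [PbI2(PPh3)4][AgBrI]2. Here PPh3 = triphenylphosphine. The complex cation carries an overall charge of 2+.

The complex cation is given as 2+; its ligand charges sum to -2, so Pb = +4.
With 2 anions per cation, each anion must be 2/2 = 1−.
Anion: ligand charges sum to -2; for the ion to be 1−, Ag = +1.

diiodotetrakis(triphenylphosphine)lead(IV) bromoiodoargentate(I)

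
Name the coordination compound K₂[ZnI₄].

The 2 potassium counter-ions carry a total charge of +2, so each complex ion is 2−.
Ligand charges: 4×iodo (-1 each); total -4. So Zn + (-4) = 2−, giving Zn = +2.
The complex ion is anionic, so zinc takes the -ate form zincate(II).

potassium tetraiodozincate(II)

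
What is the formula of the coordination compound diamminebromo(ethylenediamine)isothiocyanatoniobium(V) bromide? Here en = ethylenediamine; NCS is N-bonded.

[NbBr(en)(NCS)(NH3)2]Br3

Ligands: 2 ammine (NH3, neutral), 1 bromo (Br, -1), 1 ethylenediamine (en, neutral), 1 isothiocyanato (NCS, -1). Ligand charge sum = -2.
With Nb in oxidation state +5, the complex ion is [Nb...]^3+.
Charge balance with bromide (-1) requires 1 complex ion per 3 bromide.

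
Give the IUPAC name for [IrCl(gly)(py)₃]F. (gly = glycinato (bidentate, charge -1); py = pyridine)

The 1 fluoride counter-ion carries a total charge of -1, so each complex ion is 1+.
Ligand charges: 1×chloro (-1 each), 1×glycinato (-1 each), 3×pyridine (neutral); total -2. So Ir + (-2) = 1+, giving Ir = +3.
Ligands are named alphabetically: chloro before glycinato before pyridine.

chloro(glycinato)tris(pyridine)iridium(III) fluoride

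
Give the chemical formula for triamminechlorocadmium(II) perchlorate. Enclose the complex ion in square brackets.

[CdCl(NH3)3]ClO4

Ligands: 1 chloro (Cl, -1), 3 ammine (NH3, neutral). Ligand charge sum = -1.
With Cd in oxidation state +2, the complex ion is [Cd...]^1+.
Charge balance with perchlorate (-1) requires 1 complex ion per 1 perchlorate.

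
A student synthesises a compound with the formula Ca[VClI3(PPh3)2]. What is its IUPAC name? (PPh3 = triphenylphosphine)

calcium chlorotriiodobis(triphenylphosphine)vanadate(II)

The 1 calcium counter-ion carries a total charge of +2, so each complex ion is 2−.
Ligand charges: 2×triphenylphosphine (neutral), 1×chloro (-1 each), 3×iodo (-1 each); total -4. So V + (-4) = 2−, giving V = +2.
Ligands are named alphabetically: chloro before iodo before triphenylphosphine.
The complex ion is anionic, so vanadium takes the -ate form vanadate(II).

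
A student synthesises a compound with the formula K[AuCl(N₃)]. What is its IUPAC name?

The 1 potassium counter-ion carries a total charge of +1, so each complex ion is 1−.
Ligand charges: 1×chloro (-1 each), 1×azido (-1 each); total -2. So Au + (-2) = 1−, giving Au = +1.
Ligands are named alphabetically: azido before chloro.
The complex ion is anionic, so gold takes the -ate form aurate(I).

potassium azidochloroaurate(I)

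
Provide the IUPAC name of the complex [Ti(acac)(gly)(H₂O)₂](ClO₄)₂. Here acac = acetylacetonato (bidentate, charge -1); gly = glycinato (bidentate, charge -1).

(acetylacetonato)diaqua(glycinato)titanium(IV) perchlorate

The 2 perchlorate counter-ions carry a total charge of -2, so each complex ion is 2+.
Ligand charges: 1×acetylacetonato (-1 each), 1×glycinato (-1 each), 2×aqua (neutral); total -2. So Ti + (-2) = 2+, giving Ti = +4.
Ligands are named alphabetically: acetylacetonato before aqua before glycinato.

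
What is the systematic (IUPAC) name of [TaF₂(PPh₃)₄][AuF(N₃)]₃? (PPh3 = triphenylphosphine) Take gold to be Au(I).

Au is given as +1; the anion's ligand charges sum to -2, so the complex anion is 1−.
With 3 anions per cation, the cation must be 3×1 = 3+.
Cation: ligand charges sum to -2; for the ion to be 3+, Ta = +5.

difluorotetrakis(triphenylphosphine)tantalum(V) azidofluoroaurate(I)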